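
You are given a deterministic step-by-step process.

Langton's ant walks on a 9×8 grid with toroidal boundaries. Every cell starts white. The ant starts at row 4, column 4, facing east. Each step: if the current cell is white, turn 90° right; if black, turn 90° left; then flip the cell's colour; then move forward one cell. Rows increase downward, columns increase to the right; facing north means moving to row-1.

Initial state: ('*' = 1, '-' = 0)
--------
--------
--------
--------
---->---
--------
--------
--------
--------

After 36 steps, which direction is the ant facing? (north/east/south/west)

west

[0] --------
--------
--------
--------
---->---
--------
--------
--------
--------
[1] --------
--------
--------
--------
----*---
----v---
--------
--------
--------
[2] --------
--------
--------
--------
----*---
---<*---
--------
--------
--------
[3] --------
--------
--------
--------
---^*---
---**---
--------
--------
--------
[4] --------
--------
--------
--------
---*>---
---**---
--------
--------
--------
[5] --------
--------
--------
----^---
---*----
---**---
--------
--------
--------
[6] --------
--------
--------
----*>--
---*----
---**---
--------
--------
--------
[7] --------
--------
--------
----**--
---*-v--
---**---
--------
--------
--------
[8] --------
--------
--------
----**--
---*<*--
---**---
--------
--------
--------
[9] --------
--------
--------
----^*--
---***--
---**---
--------
--------
--------
[10] --------
--------
--------
---<-*--
---***--
---**---
--------
--------
--------
[11] --------
--------
---^----
---*-*--
---***--
---**---
--------
--------
--------
[12] --------
--------
---*>---
---*-*--
---***--
---**---
--------
--------
--------
[13] --------
--------
---**---
---*v*--
---***--
---**---
--------
--------
--------
[14] --------
--------
---**---
---<**--
---***--
---**---
--------
--------
--------
[15] --------
--------
---**---
----**--
---v**--
---**---
--------
--------
--------
[16] --------
--------
---**---
----**--
---->*--
---**---
--------
--------
--------
[17] --------
--------
---**---
----^*--
-----*--
---**---
--------
--------
--------
[18] --------
--------
---**---
---<-*--
-----*--
---**---
--------
--------
--------
[19] --------
--------
---^*---
---*-*--
-----*--
---**---
--------
--------
--------
[20] --------
--------
--<-*---
---*-*--
-----*--
---**---
--------
--------
--------
[21] --------
--^-----
--*-*---
---*-*--
-----*--
---**---
--------
--------
--------
[22] --------
--*>----
--*-*---
---*-*--
-----*--
---**---
--------
--------
--------
[23] --------
--**----
--*v*---
---*-*--
-----*--
---**---
--------
--------
--------
[24] --------
--**----
--<**---
---*-*--
-----*--
---**---
--------
--------
--------
[25] --------
--**----
---**---
--v*-*--
-----*--
---**---
--------
--------
--------
[26] --------
--**----
---**---
-<**-*--
-----*--
---**---
--------
--------
--------
[27] --------
--**----
-^-**---
-***-*--
-----*--
---**---
--------
--------
--------
[28] --------
--**----
-*>**---
-***-*--
-----*--
---**---
--------
--------
--------
[29] --------
--**----
-****---
-*v*-*--
-----*--
---**---
--------
--------
--------
[30] --------
--**----
-****---
-*->-*--
-----*--
---**---
--------
--------
--------
[31] --------
--**----
-**^*---
-*---*--
-----*--
---**---
--------
--------
--------
[32] --------
--**----
-*<-*---
-*---*--
-----*--
---**---
--------
--------
--------
[33] --------
--**----
-*--*---
-*v--*--
-----*--
---**---
--------
--------
--------
[34] --------
--**----
-*--*---
-<*--*--
-----*--
---**---
--------
--------
--------
[35] --------
--**----
-*--*---
--*--*--
-v---*--
---**---
--------
--------
--------
[36] --------
--**----
-*--*---
--*--*--
<*---*--
---**---
--------
--------
--------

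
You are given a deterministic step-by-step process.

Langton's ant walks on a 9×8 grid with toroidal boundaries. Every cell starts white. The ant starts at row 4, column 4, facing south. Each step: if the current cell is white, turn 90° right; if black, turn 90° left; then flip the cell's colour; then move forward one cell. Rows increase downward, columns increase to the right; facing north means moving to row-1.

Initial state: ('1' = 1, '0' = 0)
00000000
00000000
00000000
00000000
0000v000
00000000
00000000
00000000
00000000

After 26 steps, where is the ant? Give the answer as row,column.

t=0: 00000000
00000000
00000000
00000000
0000v000
00000000
00000000
00000000
00000000
t=1: 00000000
00000000
00000000
00000000
000<1000
00000000
00000000
00000000
00000000
t=2: 00000000
00000000
00000000
000^0000
00011000
00000000
00000000
00000000
00000000
t=3: 00000000
00000000
00000000
0001>000
00011000
00000000
00000000
00000000
00000000
t=4: 00000000
00000000
00000000
00011000
0001v000
00000000
00000000
00000000
00000000
t=5: 00000000
00000000
00000000
00011000
00010>00
00000000
00000000
00000000
00000000
t=6: 00000000
00000000
00000000
00011000
00010100
00000v00
00000000
00000000
00000000
t=7: 00000000
00000000
00000000
00011000
00010100
0000<100
00000000
00000000
00000000
t=8: 00000000
00000000
00000000
00011000
0001^100
00001100
00000000
00000000
00000000
t=9: 00000000
00000000
00000000
00011000
00011>00
00001100
00000000
00000000
00000000
t=10: 00000000
00000000
00000000
00011^00
00011000
00001100
00000000
00000000
00000000
t=11: 00000000
00000000
00000000
000111>0
00011000
00001100
00000000
00000000
00000000
t=12: 00000000
00000000
00000000
00011110
000110v0
00001100
00000000
00000000
00000000
t=13: 00000000
00000000
00000000
00011110
00011<10
00001100
00000000
00000000
00000000
t=14: 00000000
00000000
00000000
00011^10
00011110
00001100
00000000
00000000
00000000
t=15: 00000000
00000000
00000000
0001<010
00011110
00001100
00000000
00000000
00000000
t=16: 00000000
00000000
00000000
00010010
0001v110
00001100
00000000
00000000
00000000
t=17: 00000000
00000000
00000000
00010010
00010>10
00001100
00000000
00000000
00000000
t=18: 00000000
00000000
00000000
00010^10
00010010
00001100
00000000
00000000
00000000
t=19: 00000000
00000000
00000000
000101>0
00010010
00001100
00000000
00000000
00000000
t=20: 00000000
00000000
000000^0
00010100
00010010
00001100
00000000
00000000
00000000
t=21: 00000000
00000000
0000001>
00010100
00010010
00001100
00000000
00000000
00000000
t=22: 00000000
00000000
00000011
0001010v
00010010
00001100
00000000
00000000
00000000
t=23: 00000000
00000000
00000011
000101<1
00010010
00001100
00000000
00000000
00000000
t=24: 00000000
00000000
000000^1
00010111
00010010
00001100
00000000
00000000
00000000
t=25: 00000000
00000000
00000<01
00010111
00010010
00001100
00000000
00000000
00000000
t=26: 00000000
00000^00
00000101
00010111
00010010
00001100
00000000
00000000
00000000

1,5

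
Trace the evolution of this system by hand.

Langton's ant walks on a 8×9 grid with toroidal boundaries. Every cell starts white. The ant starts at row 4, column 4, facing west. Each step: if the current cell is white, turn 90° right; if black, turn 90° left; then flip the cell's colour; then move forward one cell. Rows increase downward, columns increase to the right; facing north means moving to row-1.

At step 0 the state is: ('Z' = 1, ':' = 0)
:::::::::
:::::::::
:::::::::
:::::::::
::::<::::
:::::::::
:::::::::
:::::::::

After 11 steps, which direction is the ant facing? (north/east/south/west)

south

0) :::::::::
:::::::::
:::::::::
:::::::::
::::<::::
:::::::::
:::::::::
:::::::::
1) :::::::::
:::::::::
:::::::::
::::^::::
::::Z::::
:::::::::
:::::::::
:::::::::
2) :::::::::
:::::::::
:::::::::
::::Z>:::
::::Z::::
:::::::::
:::::::::
:::::::::
3) :::::::::
:::::::::
:::::::::
::::ZZ:::
::::Zv:::
:::::::::
:::::::::
:::::::::
4) :::::::::
:::::::::
:::::::::
::::ZZ:::
::::<Z:::
:::::::::
:::::::::
:::::::::
5) :::::::::
:::::::::
:::::::::
::::ZZ:::
:::::Z:::
::::v::::
:::::::::
:::::::::
6) :::::::::
:::::::::
:::::::::
::::ZZ:::
:::::Z:::
:::<Z::::
:::::::::
:::::::::
7) :::::::::
:::::::::
:::::::::
::::ZZ:::
:::^:Z:::
:::ZZ::::
:::::::::
:::::::::
8) :::::::::
:::::::::
:::::::::
::::ZZ:::
:::Z>Z:::
:::ZZ::::
:::::::::
:::::::::
9) :::::::::
:::::::::
:::::::::
::::ZZ:::
:::ZZZ:::
:::Zv::::
:::::::::
:::::::::
10) :::::::::
:::::::::
:::::::::
::::ZZ:::
:::ZZZ:::
:::Z:>:::
:::::::::
:::::::::
11) :::::::::
:::::::::
:::::::::
::::ZZ:::
:::ZZZ:::
:::Z:Z:::
:::::v:::
:::::::::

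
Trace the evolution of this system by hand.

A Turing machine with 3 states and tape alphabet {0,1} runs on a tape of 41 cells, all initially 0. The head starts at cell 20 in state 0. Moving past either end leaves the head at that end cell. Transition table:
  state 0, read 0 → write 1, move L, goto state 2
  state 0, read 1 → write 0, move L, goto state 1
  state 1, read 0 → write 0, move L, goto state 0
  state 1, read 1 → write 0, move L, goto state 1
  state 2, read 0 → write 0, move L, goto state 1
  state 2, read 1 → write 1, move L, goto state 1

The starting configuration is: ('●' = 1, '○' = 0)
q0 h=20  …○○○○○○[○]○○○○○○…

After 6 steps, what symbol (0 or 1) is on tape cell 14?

0

step 0: q0 h=20  …○○○○○○[○]○○○○○○…
step 1: q2 h=19  …○○○○○○[○]●○○○○○…
step 2: q1 h=18  …○○○○○○[○]○●○○○○…
step 3: q0 h=17  …○○○○○○[○]○○●○○○…
step 4: q2 h=16  …○○○○○○[○]●○○●○○…
step 5: q1 h=15  …○○○○○○[○]○●○○●○…
step 6: q0 h=14  …○○○○○○[○]○○●○○●…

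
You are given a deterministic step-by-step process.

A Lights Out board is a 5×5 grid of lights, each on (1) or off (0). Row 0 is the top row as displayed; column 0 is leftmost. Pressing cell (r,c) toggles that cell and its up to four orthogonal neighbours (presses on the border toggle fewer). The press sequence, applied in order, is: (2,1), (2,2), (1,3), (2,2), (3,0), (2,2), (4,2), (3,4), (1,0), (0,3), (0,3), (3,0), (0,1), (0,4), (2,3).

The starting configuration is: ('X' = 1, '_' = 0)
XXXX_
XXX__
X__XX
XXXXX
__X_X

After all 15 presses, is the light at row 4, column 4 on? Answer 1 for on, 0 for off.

0

gen 0: XXXX_
XXX__
X__XX
XXXXX
__X_X
gen 1: XXXX_
X_X__
_XXXX
X_XXX
__X_X
gen 2: XXXX_
X____
____X
X__XX
__X_X
gen 3: XXX__
X_XXX
___XX
X__XX
__X_X
gen 4: XXX__
X__XX
_XX_X
X_XXX
__X_X
gen 5: XXX__
X__XX
XXX_X
_XXXX
X_X_X
gen 6: XXX__
X_XXX
X__XX
_X_XX
X_X_X
gen 7: XXX__
X_XXX
X__XX
_XXXX
XX_XX
gen 8: XXX__
X_XXX
X__X_
_XX__
XX_X_
gen 9: _XX__
_XXXX
___X_
_XX__
XX_X_
gen 10: _X_XX
_XX_X
___X_
_XX__
XX_X_
gen 11: _XX__
_XXXX
___X_
_XX__
XX_X_
gen 12: _XX__
_XXXX
X__X_
X_X__
_X_X_
gen 13: X____
__XXX
X__X_
X_X__
_X_X_
gen 14: X__XX
__XX_
X__X_
X_X__
_X_X_
gen 15: X__XX
__X__
X_X_X
X_XX_
_X_X_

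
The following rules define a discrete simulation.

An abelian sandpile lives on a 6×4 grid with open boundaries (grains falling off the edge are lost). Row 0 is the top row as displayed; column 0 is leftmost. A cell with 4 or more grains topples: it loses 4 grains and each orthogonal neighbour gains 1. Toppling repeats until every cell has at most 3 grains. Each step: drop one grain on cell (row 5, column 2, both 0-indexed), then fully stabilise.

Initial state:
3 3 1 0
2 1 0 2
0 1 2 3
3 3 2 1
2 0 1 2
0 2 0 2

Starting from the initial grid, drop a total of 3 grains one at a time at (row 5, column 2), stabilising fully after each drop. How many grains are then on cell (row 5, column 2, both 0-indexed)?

3

t=0: 3 3 1 0
2 1 0 2
0 1 2 3
3 3 2 1
2 0 1 2
0 2 0 2
t=1: 3 3 1 0
2 1 0 2
0 1 2 3
3 3 2 1
2 0 1 2
0 2 1 2
t=2: 3 3 1 0
2 1 0 2
0 1 2 3
3 3 2 1
2 0 1 2
0 2 2 2
t=3: 3 3 1 0
2 1 0 2
0 1 2 3
3 3 2 1
2 0 1 2
0 2 3 2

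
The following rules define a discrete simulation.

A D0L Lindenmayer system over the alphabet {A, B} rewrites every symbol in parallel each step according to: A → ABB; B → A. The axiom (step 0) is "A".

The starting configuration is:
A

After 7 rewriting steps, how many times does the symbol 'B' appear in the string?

86

[0] A
[1] ABB
[2] ABBAA
[3] ABBAAABBABB
[4] ABBAAABBABBABBAAABBAA
[5] ABBAAABBABBABBAAABBAAABBAAABBABBABBAAABBABB
[6] ABBAAABBABBABBAAABBAAABBAAABBABBABBAAABBABBABBAAABBABBABBAAABBAAABBAAABBABBABBAAABBAA
[7] ABBAAABBABBABBAAABBAAABBAAABBABBABBAAABBABBABBAAABBABBABBA…BABBABBAAABBABBABBAAABBABBABBAAABBAAABBAAABBABBABBAAABBABB  (len 171)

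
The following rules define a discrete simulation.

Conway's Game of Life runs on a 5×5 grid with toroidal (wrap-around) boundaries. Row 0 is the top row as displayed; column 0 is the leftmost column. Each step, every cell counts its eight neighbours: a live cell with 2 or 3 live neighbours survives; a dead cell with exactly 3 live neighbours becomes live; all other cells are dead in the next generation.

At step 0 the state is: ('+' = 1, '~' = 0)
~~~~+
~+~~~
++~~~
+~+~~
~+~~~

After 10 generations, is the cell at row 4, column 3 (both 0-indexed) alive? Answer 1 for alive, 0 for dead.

0) ~~~~+
~+~~~
++~~~
+~+~~
~+~~~
1) +~~~~
~+~~~
+~+~~
+~+~~
++~~~
2) +~~~~
++~~~
+~+~~
+~+~+
+~~~+
3) ~~~~~
+~~~+
~~++~
~~~~~
~~~+~
4) ~~~~+
~~~++
~~~++
~~++~
~~~~~
5) ~~~++
+~~~~
~~~~~
~~+++
~~~+~
6) ~~~++
~~~~+
~~~++
~~+++
~~~~~
7) ~~~++
+~~~~
+~+~~
~~+~+
~~+~~
8) ~~~++
++~+~
+~~++
~~+~~
~~+~+
9) ~+~~~
~+~~~
+~~+~
+++~~
~~+~+
10) +++~~
+++~~
+~~~+
+~+~~
~~++~

1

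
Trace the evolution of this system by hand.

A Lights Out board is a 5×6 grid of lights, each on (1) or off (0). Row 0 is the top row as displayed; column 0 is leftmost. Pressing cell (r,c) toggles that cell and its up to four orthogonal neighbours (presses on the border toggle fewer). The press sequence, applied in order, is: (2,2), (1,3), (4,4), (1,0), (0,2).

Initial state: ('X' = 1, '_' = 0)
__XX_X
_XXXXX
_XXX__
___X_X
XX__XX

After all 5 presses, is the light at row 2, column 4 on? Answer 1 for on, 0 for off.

step 0: __XX_X
_XXXXX
_XXX__
___X_X
XX__XX
step 1: __XX_X
_X_XXX
______
__XX_X
XX__XX
step 2: __X__X
_XX__X
___X__
__XX_X
XX__XX
step 3: __X__X
_XX__X
___X__
__XXXX
XX_X__
step 4: X_X__X
X_X__X
X__X__
__XXXX
XX_X__
step 5: XX_X_X
X____X
X__X__
__XXXX
XX_X__

0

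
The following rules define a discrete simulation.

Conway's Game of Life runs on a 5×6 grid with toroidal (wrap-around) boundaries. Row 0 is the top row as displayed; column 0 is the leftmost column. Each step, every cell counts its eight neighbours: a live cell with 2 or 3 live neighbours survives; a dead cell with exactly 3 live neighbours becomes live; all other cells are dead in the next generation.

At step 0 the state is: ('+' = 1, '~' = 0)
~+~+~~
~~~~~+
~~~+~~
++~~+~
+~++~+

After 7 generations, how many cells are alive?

10

gen 0: ~+~+~~
~~~~~+
~~~+~~
++~~+~
+~++~+
gen 1: ~+~+~+
~~+~+~
+~~~++
++~~+~
~~~+~+
gen 2: +~~+~+
~++~~~
+~~~+~
~+~+~~
~+~+~+
gen 3: ~~~+~+
~++++~
+~~+~~
~+~+~+
~+~+~+
gen 4: ~+~~~+
++~~~+
+~~~~+
~+~+~+
~~~+~+
gen 5: ~++~~+
~+~~+~
~~+~~~
~~+~~+
~~~~~+
gen 6: ~++~++
++~+~~
~+++~~
~~~~~~
~++~++
gen 7: ~~~~~~
~~~~~+
++~+~~
+~~~+~
~++~++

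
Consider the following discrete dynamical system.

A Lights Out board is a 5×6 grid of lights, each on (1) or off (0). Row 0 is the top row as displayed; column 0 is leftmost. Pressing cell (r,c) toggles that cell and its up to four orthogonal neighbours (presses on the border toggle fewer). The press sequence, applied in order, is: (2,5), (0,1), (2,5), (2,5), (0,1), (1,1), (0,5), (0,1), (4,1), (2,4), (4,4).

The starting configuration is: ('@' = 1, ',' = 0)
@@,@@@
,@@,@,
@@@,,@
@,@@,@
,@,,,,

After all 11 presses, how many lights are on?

step 0: @@,@@@
,@@,@,
@@@,,@
@,@@,@
,@,,,,
step 1: @@,@@@
,@@,@@
@@@,@,
@,@@,,
,@,,,,
step 2: ,,@@@@
,,@,@@
@@@,@,
@,@@,,
,@,,,,
step 3: ,,@@@@
,,@,@,
@@@,,@
@,@@,@
,@,,,,
step 4: ,,@@@@
,,@,@@
@@@,@,
@,@@,,
,@,,,,
step 5: @@,@@@
,@@,@@
@@@,@,
@,@@,,
,@,,,,
step 6: @,,@@@
@,,,@@
@,@,@,
@,@@,,
,@,,,,
step 7: @,,@,,
@,,,@,
@,@,@,
@,@@,,
,@,,,,
step 8: ,@@@,,
@@,,@,
@,@,@,
@,@@,,
,@,,,,
step 9: ,@@@,,
@@,,@,
@,@,@,
@@@@,,
@,@,,,
step 10: ,@@@,,
@@,,,,
@,@@,@
@@@@@,
@,@,,,
step 11: ,@@@,,
@@,,,,
@,@@,@
@@@@,,
@,@@@@

18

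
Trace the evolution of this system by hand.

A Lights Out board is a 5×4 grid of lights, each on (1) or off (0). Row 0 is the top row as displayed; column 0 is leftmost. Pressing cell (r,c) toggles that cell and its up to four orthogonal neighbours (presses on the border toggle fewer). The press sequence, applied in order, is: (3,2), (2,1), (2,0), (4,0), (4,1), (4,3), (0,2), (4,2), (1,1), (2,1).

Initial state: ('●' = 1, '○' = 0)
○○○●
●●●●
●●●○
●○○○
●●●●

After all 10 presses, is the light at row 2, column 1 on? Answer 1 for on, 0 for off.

1

[0] ○○○●
●●●●
●●●○
●○○○
●●●●
[1] ○○○●
●●●●
●●○○
●●●●
●●○●
[2] ○○○●
●○●●
○○●○
●○●●
●●○●
[3] ○○○●
○○●●
●●●○
○○●●
●●○●
[4] ○○○●
○○●●
●●●○
●○●●
○○○●
[5] ○○○●
○○●●
●●●○
●●●●
●●●●
[6] ○○○●
○○●●
●●●○
●●●○
●●○○
[7] ○●●○
○○○●
●●●○
●●●○
●●○○
[8] ○●●○
○○○●
●●●○
●●○○
●○●●
[9] ○○●○
●●●●
●○●○
●●○○
●○●●
[10] ○○●○
●○●●
○●○○
●○○○
●○●●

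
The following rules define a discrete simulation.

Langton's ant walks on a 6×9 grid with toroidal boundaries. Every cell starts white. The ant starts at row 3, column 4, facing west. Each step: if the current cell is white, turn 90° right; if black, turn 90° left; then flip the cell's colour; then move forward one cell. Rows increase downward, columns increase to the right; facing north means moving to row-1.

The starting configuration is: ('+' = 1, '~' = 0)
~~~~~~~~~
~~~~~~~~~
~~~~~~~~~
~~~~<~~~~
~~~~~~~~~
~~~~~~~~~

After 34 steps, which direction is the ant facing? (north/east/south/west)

k=0  ~~~~~~~~~
~~~~~~~~~
~~~~~~~~~
~~~~<~~~~
~~~~~~~~~
~~~~~~~~~
k=1  ~~~~~~~~~
~~~~~~~~~
~~~~^~~~~
~~~~+~~~~
~~~~~~~~~
~~~~~~~~~
k=2  ~~~~~~~~~
~~~~~~~~~
~~~~+>~~~
~~~~+~~~~
~~~~~~~~~
~~~~~~~~~
k=3  ~~~~~~~~~
~~~~~~~~~
~~~~++~~~
~~~~+v~~~
~~~~~~~~~
~~~~~~~~~
k=4  ~~~~~~~~~
~~~~~~~~~
~~~~++~~~
~~~~<+~~~
~~~~~~~~~
~~~~~~~~~
k=5  ~~~~~~~~~
~~~~~~~~~
~~~~++~~~
~~~~~+~~~
~~~~v~~~~
~~~~~~~~~
k=6  ~~~~~~~~~
~~~~~~~~~
~~~~++~~~
~~~~~+~~~
~~~<+~~~~
~~~~~~~~~
k=7  ~~~~~~~~~
~~~~~~~~~
~~~~++~~~
~~~^~+~~~
~~~++~~~~
~~~~~~~~~
k=8  ~~~~~~~~~
~~~~~~~~~
~~~~++~~~
~~~+>+~~~
~~~++~~~~
~~~~~~~~~
k=9  ~~~~~~~~~
~~~~~~~~~
~~~~++~~~
~~~+++~~~
~~~+v~~~~
~~~~~~~~~
k=10  ~~~~~~~~~
~~~~~~~~~
~~~~++~~~
~~~+++~~~
~~~+~>~~~
~~~~~~~~~
k=11  ~~~~~~~~~
~~~~~~~~~
~~~~++~~~
~~~+++~~~
~~~+~+~~~
~~~~~v~~~
k=12  ~~~~~~~~~
~~~~~~~~~
~~~~++~~~
~~~+++~~~
~~~+~+~~~
~~~~<+~~~
k=13  ~~~~~~~~~
~~~~~~~~~
~~~~++~~~
~~~+++~~~
~~~+^+~~~
~~~~++~~~
k=14  ~~~~~~~~~
~~~~~~~~~
~~~~++~~~
~~~+++~~~
~~~++>~~~
~~~~++~~~
k=15  ~~~~~~~~~
~~~~~~~~~
~~~~++~~~
~~~++^~~~
~~~++~~~~
~~~~++~~~
k=16  ~~~~~~~~~
~~~~~~~~~
~~~~++~~~
~~~+<~~~~
~~~++~~~~
~~~~++~~~
k=17  ~~~~~~~~~
~~~~~~~~~
~~~~++~~~
~~~+~~~~~
~~~+v~~~~
~~~~++~~~
k=18  ~~~~~~~~~
~~~~~~~~~
~~~~++~~~
~~~+~~~~~
~~~+~>~~~
~~~~++~~~
k=19  ~~~~~~~~~
~~~~~~~~~
~~~~++~~~
~~~+~~~~~
~~~+~+~~~
~~~~+v~~~
k=20  ~~~~~~~~~
~~~~~~~~~
~~~~++~~~
~~~+~~~~~
~~~+~+~~~
~~~~+~>~~
k=21  ~~~~~~v~~
~~~~~~~~~
~~~~++~~~
~~~+~~~~~
~~~+~+~~~
~~~~+~+~~
k=22  ~~~~~<+~~
~~~~~~~~~
~~~~++~~~
~~~+~~~~~
~~~+~+~~~
~~~~+~+~~
k=23  ~~~~~++~~
~~~~~~~~~
~~~~++~~~
~~~+~~~~~
~~~+~+~~~
~~~~+^+~~
k=24  ~~~~~++~~
~~~~~~~~~
~~~~++~~~
~~~+~~~~~
~~~+~+~~~
~~~~++>~~
k=25  ~~~~~++~~
~~~~~~~~~
~~~~++~~~
~~~+~~~~~
~~~+~+^~~
~~~~++~~~
k=26  ~~~~~++~~
~~~~~~~~~
~~~~++~~~
~~~+~~~~~
~~~+~++>~
~~~~++~~~
k=27  ~~~~~++~~
~~~~~~~~~
~~~~++~~~
~~~+~~~~~
~~~+~+++~
~~~~++~v~
k=28  ~~~~~++~~
~~~~~~~~~
~~~~++~~~
~~~+~~~~~
~~~+~+++~
~~~~++<+~
k=29  ~~~~~++~~
~~~~~~~~~
~~~~++~~~
~~~+~~~~~
~~~+~+^+~
~~~~++++~
k=30  ~~~~~++~~
~~~~~~~~~
~~~~++~~~
~~~+~~~~~
~~~+~<~+~
~~~~++++~
k=31  ~~~~~++~~
~~~~~~~~~
~~~~++~~~
~~~+~~~~~
~~~+~~~+~
~~~~+v++~
k=32  ~~~~~++~~
~~~~~~~~~
~~~~++~~~
~~~+~~~~~
~~~+~~~+~
~~~~+~>+~
k=33  ~~~~~++~~
~~~~~~~~~
~~~~++~~~
~~~+~~~~~
~~~+~~^+~
~~~~+~~+~
k=34  ~~~~~++~~
~~~~~~~~~
~~~~++~~~
~~~+~~~~~
~~~+~~+>~
~~~~+~~+~

east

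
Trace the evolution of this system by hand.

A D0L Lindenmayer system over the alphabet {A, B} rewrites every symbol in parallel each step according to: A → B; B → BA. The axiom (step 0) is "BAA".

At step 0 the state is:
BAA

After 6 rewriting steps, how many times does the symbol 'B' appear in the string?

29

step 0: BAA
step 1: BABB
step 2: BABBABA
step 3: BABBABABBAB
step 4: BABBABABBABBABABBA
step 5: BABBABABBABBABABBABABBABBABAB
step 6: BABBABABBABBABABBABABBABBABABBABBABABBABABBABBA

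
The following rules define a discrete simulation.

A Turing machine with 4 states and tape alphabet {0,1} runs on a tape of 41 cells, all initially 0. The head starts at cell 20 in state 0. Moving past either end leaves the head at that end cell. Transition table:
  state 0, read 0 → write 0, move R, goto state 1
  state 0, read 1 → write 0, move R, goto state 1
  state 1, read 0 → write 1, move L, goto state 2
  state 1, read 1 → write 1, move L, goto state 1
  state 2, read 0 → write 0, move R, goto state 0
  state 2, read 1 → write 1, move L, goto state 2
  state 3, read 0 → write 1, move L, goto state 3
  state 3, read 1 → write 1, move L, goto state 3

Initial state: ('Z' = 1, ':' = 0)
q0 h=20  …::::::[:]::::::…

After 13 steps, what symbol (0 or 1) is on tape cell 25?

t=0: q0 h=20  …::::::[:]::::::…
t=1: q1 h=21  …::::::[:]::::::…
t=2: q2 h=20  …::::::[:]Z:::::…
t=3: q0 h=21  …::::::[Z]::::::…
t=4: q1 h=22  …::::::[:]::::::…
t=5: q2 h=21  …::::::[:]Z:::::…
t=6: q0 h=22  …::::::[Z]::::::…
t=7: q1 h=23  …::::::[:]::::::…
t=8: q2 h=22  …::::::[:]Z:::::…
t=9: q0 h=23  …::::::[Z]::::::…
t=10: q1 h=24  …::::::[:]::::::…
t=11: q2 h=23  …::::::[:]Z:::::…
t=12: q0 h=24  …::::::[Z]::::::…
t=13: q1 h=25  …::::::[:]::::::…

0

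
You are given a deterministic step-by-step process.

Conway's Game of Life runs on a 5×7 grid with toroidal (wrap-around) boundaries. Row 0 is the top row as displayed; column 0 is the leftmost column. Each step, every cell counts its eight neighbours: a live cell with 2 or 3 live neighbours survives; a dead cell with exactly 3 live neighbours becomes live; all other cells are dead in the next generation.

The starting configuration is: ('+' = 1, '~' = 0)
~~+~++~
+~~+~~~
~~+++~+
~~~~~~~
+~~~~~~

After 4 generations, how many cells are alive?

24

k=0  ~~+~++~
+~~+~~~
~~+++~+
~~~~~~~
+~~~~~~
k=1  ~+~++~+
~+~~~~+
~~+++~~
~~~+~~~
~~~~~~~
k=2  ~~+~~+~
~+~~~~~
~~+++~~
~~+++~~
~~+++~~
k=3  ~++~+~~
~+~~+~~
~+~~+~~
~+~~~+~
~+~~~+~
k=4  ++++++~
++~~++~
+++~++~
+++~++~
++~~++~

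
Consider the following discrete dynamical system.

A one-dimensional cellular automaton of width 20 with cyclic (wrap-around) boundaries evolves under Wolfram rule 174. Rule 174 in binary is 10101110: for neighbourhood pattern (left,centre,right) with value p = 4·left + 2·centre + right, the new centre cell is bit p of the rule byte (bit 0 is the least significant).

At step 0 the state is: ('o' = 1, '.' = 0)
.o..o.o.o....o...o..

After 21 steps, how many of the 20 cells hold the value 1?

[0] .o..o.o.o....o...o..
[1] oo.oooooo...oo..oo..
[2] o.oooooo...oo..oo..o
[3] .oooooo...oo..oo..oo
[4] oooooo...oo..oo..oo.
[5] ooooo...oo..oo..oo.o
[6] oooo...oo..oo..oo.oo
[7] ooo...oo..oo..oo.ooo
[8] oo...oo..oo..oo.oooo
[9] o...oo..oo..oo.ooooo
[10] ...oo..oo..oo.oooooo
[11] ..oo..oo..oo.oooooo.
[12] .oo..oo..oo.oooooo..
[13] oo..oo..oo.oooooo...
[14] o..oo..oo.oooooo...o
[15] ..oo..oo.oooooo...oo
[16] .oo..oo.oooooo...oo.
[17] oo..oo.oooooo...oo..
[18] o..oo.oooooo...oo..o
[19] ..oo.oooooo...oo..oo
[20] .oo.oooooo...oo..oo.
[21] oo.oooooo...oo..oo..

12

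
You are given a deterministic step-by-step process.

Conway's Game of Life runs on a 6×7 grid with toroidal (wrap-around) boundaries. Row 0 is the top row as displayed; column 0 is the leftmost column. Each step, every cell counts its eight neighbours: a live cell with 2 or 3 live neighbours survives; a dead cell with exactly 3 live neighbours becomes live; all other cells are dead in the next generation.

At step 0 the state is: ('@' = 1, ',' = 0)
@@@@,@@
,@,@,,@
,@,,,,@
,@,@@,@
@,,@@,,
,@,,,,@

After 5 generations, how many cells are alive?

4

gen 0: @@@@,@@
,@,@,,@
,@,,,,@
,@,@@,@
@,,@@,,
,@,,,,@
gen 1: ,,,@@@,
,,,@@,,
,@,@@,@
,@,@@,@
,@,@@,@
,,,,,,,
gen 2: ,,,@,@,
,,,,,,,
,,,,,,,
,@,,,,@
,,,@@,,
,,@,,,,
gen 3: ,,,,,,,
,,,,,,,
,,,,,,,
,,,,,,,
,,@@,,,
,,@,,,,
gen 4: ,,,,,,,
,,,,,,,
,,,,,,,
,,,,,,,
,,@@,,,
,,@@,,,
gen 5: ,,,,,,,
,,,,,,,
,,,,,,,
,,,,,,,
,,@@,,,
,,@@,,,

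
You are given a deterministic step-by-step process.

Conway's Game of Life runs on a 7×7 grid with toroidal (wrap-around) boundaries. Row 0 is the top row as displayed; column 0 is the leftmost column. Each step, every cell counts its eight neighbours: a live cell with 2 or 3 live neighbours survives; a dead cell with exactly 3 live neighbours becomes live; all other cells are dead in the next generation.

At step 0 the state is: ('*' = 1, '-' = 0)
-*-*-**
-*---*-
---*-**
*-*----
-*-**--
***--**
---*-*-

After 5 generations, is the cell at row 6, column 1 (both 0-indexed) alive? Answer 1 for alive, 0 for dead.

0

[0] -*-*-**
-*---*-
---*-**
*-*----
-*-**--
***--**
---*-*-
[1] *----**
-------
***-***
***--**
---***-
**---**
---*---
[2] ------*
----*--
--***--
-------
---*---
*-**-**
-*--*--
[3] -----*-
----**-
---**--
--*-*--
--***-*
****-**
-****--
[4] --*--*-
---*-*-
-------
--*----
------*
------*
-------
[5] ----*--
----*--
-------
-------
-------
-------
-------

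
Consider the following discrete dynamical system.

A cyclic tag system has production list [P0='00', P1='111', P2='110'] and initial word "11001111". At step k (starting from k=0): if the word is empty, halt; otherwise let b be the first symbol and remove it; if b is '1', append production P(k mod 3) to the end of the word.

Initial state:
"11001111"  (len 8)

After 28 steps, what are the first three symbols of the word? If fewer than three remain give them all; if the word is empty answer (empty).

t=0: "11001111"  (len 8)
t=1: "100111100"  (len 9)
t=2: "00111100111"  (len 11)
t=3: "0111100111"  (len 10)
t=4: "111100111"  (len 9)
t=5: "11100111111"  (len 11)
t=6: "1100111111110"  (len 13)
t=7: "10011111111000"  (len 14)
t=8: "0011111111000111"  (len 16)
t=9: "011111111000111"  (len 15)
t=10: "11111111000111"  (len 14)
t=11: "1111111000111111"  (len 16)
t=12: "111111000111111110"  (len 18)
t=13: "1111100011111111000"  (len 19)
t=14: "111100011111111000111"  (len 21)
t=15: "11100011111111000111110"  (len 23)
t=16: "110001111111100011111000"  (len 24)
t=17: "10001111111100011111000111"  (len 26)
t=18: "0001111111100011111000111110"  (len 28)
t=19: "001111111100011111000111110"  (len 27)
t=20: "01111111100011111000111110"  (len 26)
t=21: "1111111100011111000111110"  (len 25)
t=22: "11111110001111100011111000"  (len 26)
t=23: "1111110001111100011111000111"  (len 28)
t=24: "111110001111100011111000111110"  (len 30)
t=25: "1111000111110001111100011111000"  (len 31)
t=26: "111000111110001111100011111000111"  (len 33)
t=27: "11000111110001111100011111000111110"  (len 35)
t=28: "100011111000111110001111100011111000"  (len 36)

100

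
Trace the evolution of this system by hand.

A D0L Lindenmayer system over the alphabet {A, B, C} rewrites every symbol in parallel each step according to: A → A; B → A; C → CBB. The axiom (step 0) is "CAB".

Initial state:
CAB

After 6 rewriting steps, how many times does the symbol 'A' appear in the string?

t=0: CAB
t=1: CBBAA
t=2: CBBAAAA
t=3: CBBAAAAAA
t=4: CBBAAAAAAAA
t=5: CBBAAAAAAAAAA
t=6: CBBAAAAAAAAAAAA

12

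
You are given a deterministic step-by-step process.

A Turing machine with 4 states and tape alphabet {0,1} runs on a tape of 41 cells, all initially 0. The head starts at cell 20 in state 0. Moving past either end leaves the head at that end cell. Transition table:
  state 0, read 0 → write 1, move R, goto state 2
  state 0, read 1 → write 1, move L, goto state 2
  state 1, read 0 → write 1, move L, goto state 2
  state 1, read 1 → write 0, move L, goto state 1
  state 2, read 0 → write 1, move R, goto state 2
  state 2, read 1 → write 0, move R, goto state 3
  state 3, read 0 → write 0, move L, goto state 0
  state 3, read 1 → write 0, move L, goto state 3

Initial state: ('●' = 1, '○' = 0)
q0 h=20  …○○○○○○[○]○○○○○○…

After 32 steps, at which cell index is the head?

34

gen 0: q0 h=20  …○○○○○○[○]○○○○○○…
gen 1: q2 h=21  …○○○○○●[○]○○○○○○…
gen 2: q2 h=22  …○○○○●●[○]○○○○○○…
gen 3: q2 h=23  …○○○●●●[○]○○○○○○…
gen 4: q2 h=24  …○○●●●●[○]○○○○○○…
gen 5: q2 h=25  …○●●●●●[○]○○○○○○…
gen 6: q2 h=26  …●●●●●●[○]○○○○○○…
gen 7: q2 h=27  …●●●●●●[○]○○○○○○…
gen 8: q2 h=28  …●●●●●●[○]○○○○○○…
gen 9: q2 h=29  …●●●●●●[○]○○○○○○…
gen 10: q2 h=30  …●●●●●●[○]○○○○○○…
gen 11: q2 h=31  …●●●●●●[○]○○○○○○…
gen 12: q2 h=32  …●●●●●●[○]○○○○○○…
gen 13: q2 h=33  …●●●●●●[○]○○○○○○…
gen 14: q2 h=34  …●●●●●●[○]○○○○○○|
gen 15: q2 h=35  …●●●●●●[○]○○○○○|
gen 16: q2 h=36  …●●●●●●[○]○○○○|
gen 17: q2 h=37  …●●●●●●[○]○○○|
gen 18: q2 h=38  …●●●●●●[○]○○|
gen 19: q2 h=39  …●●●●●●[○]○|
gen 20: q2 h=40  …●●●●●●[○]|
gen 21: q2 h=40  …●●●●●●[●]|
gen 22: q3 h=40  …●●●●●●[○]|
gen 23: q0 h=39  …●●●●●●[●]○|
gen 24: q2 h=38  …●●●●●●[●]●○|
gen 25: q3 h=39  …●●●●●○[●]○|
gen 26: q3 h=38  …●●●●●●[○]○○|
gen 27: q0 h=37  …●●●●●●[●]○○○|
gen 28: q2 h=36  …●●●●●●[●]●○○○|
gen 29: q3 h=37  …●●●●●○[●]○○○|
gen 30: q3 h=36  …●●●●●●[○]○○○○|
gen 31: q0 h=35  …●●●●●●[●]○○○○○|
gen 32: q2 h=34  …●●●●●●[●]●○○○○○|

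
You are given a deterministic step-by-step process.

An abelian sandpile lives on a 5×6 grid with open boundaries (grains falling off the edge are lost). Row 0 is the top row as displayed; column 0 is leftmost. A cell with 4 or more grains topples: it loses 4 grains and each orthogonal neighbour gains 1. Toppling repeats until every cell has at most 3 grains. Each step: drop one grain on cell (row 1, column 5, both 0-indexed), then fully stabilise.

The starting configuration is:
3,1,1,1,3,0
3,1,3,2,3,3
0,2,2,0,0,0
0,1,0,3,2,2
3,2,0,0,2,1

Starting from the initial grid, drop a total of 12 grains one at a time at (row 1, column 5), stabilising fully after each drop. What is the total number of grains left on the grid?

[0] 3,1,1,1,3,0
3,1,3,2,3,3
0,2,2,0,0,0
0,1,0,3,2,2
3,2,0,0,2,1
[1] 3,1,1,2,0,2
3,1,3,3,1,1
0,2,2,0,1,1
0,1,0,3,2,2
3,2,0,0,2,1
[2] 3,1,1,2,0,2
3,1,3,3,1,2
0,2,2,0,1,1
0,1,0,3,2,2
3,2,0,0,2,1
[3] 3,1,1,2,0,2
3,1,3,3,1,3
0,2,2,0,1,1
0,1,0,3,2,2
3,2,0,0,2,1
[4] 3,1,1,2,0,3
3,1,3,3,2,0
0,2,2,0,1,2
0,1,0,3,2,2
3,2,0,0,2,1
[5] 3,1,1,2,0,3
3,1,3,3,2,1
0,2,2,0,1,2
0,1,0,3,2,2
3,2,0,0,2,1
[6] 3,1,1,2,0,3
3,1,3,3,2,2
0,2,2,0,1,2
0,1,0,3,2,2
3,2,0,0,2,1
[7] 3,1,1,2,0,3
3,1,3,3,2,3
0,2,2,0,1,2
0,1,0,3,2,2
3,2,0,0,2,1
[8] 3,1,1,2,1,0
3,1,3,3,3,1
0,2,2,0,1,3
0,1,0,3,2,2
3,2,0,0,2,1
[9] 3,1,1,2,1,0
3,1,3,3,3,2
0,2,2,0,1,3
0,1,0,3,2,2
3,2,0,0,2,1
[10] 3,1,1,2,1,0
3,1,3,3,3,3
0,2,2,0,1,3
0,1,0,3,2,2
3,2,0,0,2,1
[11] 3,1,2,3,2,1
3,2,0,1,1,2
0,2,3,1,3,0
0,1,0,3,2,3
3,2,0,0,2,1
[12] 3,1,2,3,2,1
3,2,0,1,1,3
0,2,3,1,3,0
0,1,0,3,2,3
3,2,0,0,2,1

48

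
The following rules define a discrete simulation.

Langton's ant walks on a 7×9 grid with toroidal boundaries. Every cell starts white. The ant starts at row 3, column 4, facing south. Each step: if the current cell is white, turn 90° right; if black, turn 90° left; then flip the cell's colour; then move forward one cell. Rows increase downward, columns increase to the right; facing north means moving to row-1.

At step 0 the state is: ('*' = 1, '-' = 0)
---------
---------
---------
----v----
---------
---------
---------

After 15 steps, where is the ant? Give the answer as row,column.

2,4

k=0  ---------
---------
---------
----v----
---------
---------
---------
k=1  ---------
---------
---------
---<*----
---------
---------
---------
k=2  ---------
---------
---^-----
---**----
---------
---------
---------
k=3  ---------
---------
---*>----
---**----
---------
---------
---------
k=4  ---------
---------
---**----
---*v----
---------
---------
---------
k=5  ---------
---------
---**----
---*->---
---------
---------
---------
k=6  ---------
---------
---**----
---*-*---
-----v---
---------
---------
k=7  ---------
---------
---**----
---*-*---
----<*---
---------
---------
k=8  ---------
---------
---**----
---*^*---
----**---
---------
---------
k=9  ---------
---------
---**----
---**>---
----**---
---------
---------
k=10  ---------
---------
---**^---
---**----
----**---
---------
---------
k=11  ---------
---------
---***>--
---**----
----**---
---------
---------
k=12  ---------
---------
---****--
---**-v--
----**---
---------
---------
k=13  ---------
---------
---****--
---**<*--
----**---
---------
---------
k=14  ---------
---------
---**^*--
---****--
----**---
---------
---------
k=15  ---------
---------
---*<-*--
---****--
----**---
---------
---------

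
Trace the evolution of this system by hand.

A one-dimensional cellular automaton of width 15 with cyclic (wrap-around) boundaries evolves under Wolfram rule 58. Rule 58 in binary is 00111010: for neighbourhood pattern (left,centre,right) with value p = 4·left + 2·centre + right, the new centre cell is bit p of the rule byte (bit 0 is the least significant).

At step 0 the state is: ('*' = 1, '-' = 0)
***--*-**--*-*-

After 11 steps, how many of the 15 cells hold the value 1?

10

[0] ***--*-**--*-*-
[1] *--**-**-**-*-*
[2] -***-**-**-*-**
[3] **--**-**-*-**-
[4] *-***-**-*-**-*
[5] -**--**-*-**-**
[6] **-***-*-**-**-
[7] *-**--*-**-**-*
[8] -**-**-**-**-**
[9] **-**-**-**-**-
[10] *-**-**-**-**-*
[11] -**-**-**-**-**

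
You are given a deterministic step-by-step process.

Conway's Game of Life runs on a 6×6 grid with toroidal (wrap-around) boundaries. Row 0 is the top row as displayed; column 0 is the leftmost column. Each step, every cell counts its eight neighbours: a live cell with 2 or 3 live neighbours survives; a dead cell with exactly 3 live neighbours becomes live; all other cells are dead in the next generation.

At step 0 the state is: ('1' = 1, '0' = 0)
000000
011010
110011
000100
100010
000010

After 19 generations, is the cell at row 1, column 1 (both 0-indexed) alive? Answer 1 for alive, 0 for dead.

0

[0] 000000
011010
110011
000100
100010
000010
[1] 000100
011110
110011
010100
000111
000001
[2] 000100
010000
000001
010100
101101
000101
[3] 001010
000000
101000
010101
110101
100101
[4] 000111
010100
111000
000101
010100
000100
[5] 000100
010101
110110
000110
000100
000100
[6] 000100
010101
110000
000001
001100
001110
[7] 000000
010010
011011
111000
001000
000010
[8] 000000
111111
000011
100001
001100
000000
[9] 111111
111100
001000
100101
000000
000000
[10] 000011
000000
000011
000000
000000
111111
[11] 011000
000000
000000
000000
111111
111100
[12] 100100
000000
000000
111111
000011
000000
[13] 000000
000000
111111
111100
011000
000011
[14] 000000
111111
000011
000000
000011
000000
[15] 111111
111100
011000
000000
000000
000000
[16] 000011
000000
100100
000000
000000
111111
[17] 011000
000011
000000
000000
111111
111100
[18] 000011
000000
000000
111111
000011
000000
[19] 000000
000000
111111
111100
011000
000000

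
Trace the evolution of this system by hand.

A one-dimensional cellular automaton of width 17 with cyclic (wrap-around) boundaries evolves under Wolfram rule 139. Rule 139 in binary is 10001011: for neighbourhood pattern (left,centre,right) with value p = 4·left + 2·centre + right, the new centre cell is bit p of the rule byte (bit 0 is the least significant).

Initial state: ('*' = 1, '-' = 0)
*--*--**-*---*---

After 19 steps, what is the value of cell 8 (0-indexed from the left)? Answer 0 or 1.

1

0) *--*--**-*---*---
1) --*--**----**--**
2) -*--**--****--**-
3) *--**--****--**--
4) --**--****--**--*
5) -**--****--**--*-
6) **--****--**--*--
7) *--****--**--*--*
8) --****--**--*--**
9) -****--**--*--**-
10) ****--**--*--**--
11) ***--**--*--**--*
12) **--**--*--**--**
13) *--**--*--**--***
14) --**--*--**--****
15) -**--*--**--****-
16) **--*--**--****--
17) *--*--**--****--*
18) --*--**--****--**
19) -*--**--****--**-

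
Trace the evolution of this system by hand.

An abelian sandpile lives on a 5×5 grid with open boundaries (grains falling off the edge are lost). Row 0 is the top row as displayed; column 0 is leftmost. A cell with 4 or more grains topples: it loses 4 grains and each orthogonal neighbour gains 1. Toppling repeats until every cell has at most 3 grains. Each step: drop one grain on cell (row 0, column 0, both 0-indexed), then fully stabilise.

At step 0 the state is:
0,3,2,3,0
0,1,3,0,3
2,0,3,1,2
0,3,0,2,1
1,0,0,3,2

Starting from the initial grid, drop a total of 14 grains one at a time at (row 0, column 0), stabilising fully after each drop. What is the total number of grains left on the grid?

42

k=0  0,3,2,3,0
0,1,3,0,3
2,0,3,1,2
0,3,0,2,1
1,0,0,3,2
k=1  1,3,2,3,0
0,1,3,0,3
2,0,3,1,2
0,3,0,2,1
1,0,0,3,2
k=2  2,3,2,3,0
0,1,3,0,3
2,0,3,1,2
0,3,0,2,1
1,0,0,3,2
k=3  3,3,2,3,0
0,1,3,0,3
2,0,3,1,2
0,3,0,2,1
1,0,0,3,2
k=4  1,0,3,3,0
1,2,3,0,3
2,0,3,1,2
0,3,0,2,1
1,0,0,3,2
k=5  2,0,3,3,0
1,2,3,0,3
2,0,3,1,2
0,3,0,2,1
1,0,0,3,2
k=6  3,0,3,3,0
1,2,3,0,3
2,0,3,1,2
0,3,0,2,1
1,0,0,3,2
k=7  0,1,3,3,0
2,2,3,0,3
2,0,3,1,2
0,3,0,2,1
1,0,0,3,2
k=8  1,1,3,3,0
2,2,3,0,3
2,0,3,1,2
0,3,0,2,1
1,0,0,3,2
k=9  2,1,3,3,0
2,2,3,0,3
2,0,3,1,2
0,3,0,2,1
1,0,0,3,2
k=10  3,1,3,3,0
2,2,3,0,3
2,0,3,1,2
0,3,0,2,1
1,0,0,3,2
k=11  0,2,3,3,0
3,2,3,0,3
2,0,3,1,2
0,3,0,2,1
1,0,0,3,2
k=12  1,2,3,3,0
3,2,3,0,3
2,0,3,1,2
0,3,0,2,1
1,0,0,3,2
k=13  2,2,3,3,0
3,2,3,0,3
2,0,3,1,2
0,3,0,2,1
1,0,0,3,2
k=14  3,2,3,3,0
3,2,3,0,3
2,0,3,1,2
0,3,0,2,1
1,0,0,3,2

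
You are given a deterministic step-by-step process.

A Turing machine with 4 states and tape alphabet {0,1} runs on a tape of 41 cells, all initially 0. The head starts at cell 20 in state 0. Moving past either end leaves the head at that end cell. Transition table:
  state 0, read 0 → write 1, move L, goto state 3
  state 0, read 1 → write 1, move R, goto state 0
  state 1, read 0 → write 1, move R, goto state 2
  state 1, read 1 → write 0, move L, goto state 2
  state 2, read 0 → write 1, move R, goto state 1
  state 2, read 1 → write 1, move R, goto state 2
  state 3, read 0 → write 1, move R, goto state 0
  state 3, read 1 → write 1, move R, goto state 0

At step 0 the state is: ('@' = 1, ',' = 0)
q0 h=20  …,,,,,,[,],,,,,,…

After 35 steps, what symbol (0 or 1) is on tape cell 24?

1

0) q0 h=20  …,,,,,,[,],,,,,,…
1) q3 h=19  …,,,,,,[,]@,,,,,…
2) q0 h=20  …,,,,,@[@],,,,,,…
3) q0 h=21  …,,,,@@[,],,,,,,…
4) q3 h=20  …,,,,,@[@]@,,,,,…
5) q0 h=21  …,,,,@@[@],,,,,,…
6) q0 h=22  …,,,@@@[,],,,,,,…
7) q3 h=21  …,,,,@@[@]@,,,,,…
8) q0 h=22  …,,,@@@[@],,,,,,…
9) q0 h=23  …,,@@@@[,],,,,,,…
10) q3 h=22  …,,,@@@[@]@,,,,,…
11) q0 h=23  …,,@@@@[@],,,,,,…
12) q0 h=24  …,@@@@@[,],,,,,,…
13) q3 h=23  …,,@@@@[@]@,,,,,…
14) q0 h=24  …,@@@@@[@],,,,,,…
15) q0 h=25  …@@@@@@[,],,,,,,…
16) q3 h=24  …,@@@@@[@]@,,,,,…
17) q0 h=25  …@@@@@@[@],,,,,,…
18) q0 h=26  …@@@@@@[,],,,,,,…
19) q3 h=25  …@@@@@@[@]@,,,,,…
20) q0 h=26  …@@@@@@[@],,,,,,…
21) q0 h=27  …@@@@@@[,],,,,,,…
22) q3 h=26  …@@@@@@[@]@,,,,,…
23) q0 h=27  …@@@@@@[@],,,,,,…
24) q0 h=28  …@@@@@@[,],,,,,,…
25) q3 h=27  …@@@@@@[@]@,,,,,…
26) q0 h=28  …@@@@@@[@],,,,,,…
27) q0 h=29  …@@@@@@[,],,,,,,…
28) q3 h=28  …@@@@@@[@]@,,,,,…
29) q0 h=29  …@@@@@@[@],,,,,,…
30) q0 h=30  …@@@@@@[,],,,,,,…
31) q3 h=29  …@@@@@@[@]@,,,,,…
32) q0 h=30  …@@@@@@[@],,,,,,…
33) q0 h=31  …@@@@@@[,],,,,,,…
34) q3 h=30  …@@@@@@[@]@,,,,,…
35) q0 h=31  …@@@@@@[@],,,,,,…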